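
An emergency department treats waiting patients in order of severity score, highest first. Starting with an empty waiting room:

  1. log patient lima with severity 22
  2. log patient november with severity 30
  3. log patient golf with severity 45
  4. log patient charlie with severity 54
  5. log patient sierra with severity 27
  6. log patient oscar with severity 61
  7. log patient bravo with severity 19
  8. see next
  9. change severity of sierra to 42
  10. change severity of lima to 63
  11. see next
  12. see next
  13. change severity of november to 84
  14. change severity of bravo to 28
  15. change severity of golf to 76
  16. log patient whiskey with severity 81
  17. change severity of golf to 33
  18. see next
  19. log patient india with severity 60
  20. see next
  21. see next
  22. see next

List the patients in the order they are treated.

oscar, lima, charlie, november, whiskey, india, sierra

add lima (severity 22) → {lima:22}
add november (severity 30) → {november:30, lima:22}
add golf (severity 45) → {golf:45, november:30, lima:22}
add charlie (severity 54) → {charlie:54, golf:45, november:30, lima:22}
add sierra (severity 27) → {charlie:54, golf:45, november:30, sierra:27, lima:22}
add oscar (severity 61) → {oscar:61, charlie:54, golf:45, november:30, sierra:27, lima:22}
add bravo (severity 19) → {oscar:61, charlie:54, golf:45, november:30, sierra:27, lima:22, bravo:19}
see next → oscar; now {charlie:54, golf:45, november:30, sierra:27, lima:22, bravo:19}
update sierra to severity 42 → {charlie:54, golf:45, sierra:42, november:30, lima:22, bravo:19}
update lima to severity 63 → {lima:63, charlie:54, golf:45, sierra:42, november:30, bravo:19}
see next → lima; now {charlie:54, golf:45, sierra:42, november:30, bravo:19}
see next → charlie; now {golf:45, sierra:42, november:30, bravo:19}
update november to severity 84 → {november:84, golf:45, sierra:42, bravo:19}
update bravo to severity 28 → {november:84, golf:45, sierra:42, bravo:28}
update golf to severity 76 → {november:84, golf:76, sierra:42, bravo:28}
add whiskey (severity 81) → {november:84, whiskey:81, golf:76, sierra:42, bravo:28}
update golf to severity 33 → {november:84, whiskey:81, sierra:42, golf:33, bravo:28}
see next → november; now {whiskey:81, sierra:42, golf:33, bravo:28}
add india (severity 60) → {whiskey:81, india:60, sierra:42, golf:33, bravo:28}
see next → whiskey; now {india:60, sierra:42, golf:33, bravo:28}
see next → india; now {sierra:42, golf:33, bravo:28}
see next → sierra; now {golf:33, bravo:28}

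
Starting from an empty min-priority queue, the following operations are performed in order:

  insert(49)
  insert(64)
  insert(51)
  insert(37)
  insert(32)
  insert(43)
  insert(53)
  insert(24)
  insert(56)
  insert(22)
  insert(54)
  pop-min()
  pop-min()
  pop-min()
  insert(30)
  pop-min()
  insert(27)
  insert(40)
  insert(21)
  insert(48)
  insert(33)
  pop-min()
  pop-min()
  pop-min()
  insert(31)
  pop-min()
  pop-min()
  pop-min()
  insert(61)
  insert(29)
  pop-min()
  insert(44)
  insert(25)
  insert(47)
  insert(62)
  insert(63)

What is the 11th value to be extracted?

29

insert 49 → {49}
insert 64 → {49, 64}
insert 51 → {49, 51, 64}
insert 37 → {37, 49, 51, 64}
insert 32 → {32, 37, 49, 51, 64}
insert 43 → {32, 37, 43, 49, 51, 64}
insert 53 → {32, 37, 43, 49, 51, 53, 64}
insert 24 → {24, 32, 37, 43, 49, 51, 53, 64}
insert 56 → {24, 32, 37, 43, 49, 51, 53, 56, 64}
insert 22 → {22, 24, 32, 37, 43, 49, 51, 53, 56, 64}
insert 54 → {22, 24, 32, 37, 43, 49, 51, 53, 54, 56, 64}
pop-min → 22; now {24, 32, 37, 43, 49, 51, 53, 54, 56, 64}
pop-min → 24; now {32, 37, 43, 49, 51, 53, 54, 56, 64}
pop-min → 32; now {37, 43, 49, 51, 53, 54, 56, 64}
insert 30 → {30, 37, 43, 49, 51, 53, 54, 56, 64}
pop-min → 30; now {37, 43, 49, 51, 53, 54, 56, 64}
insert 27 → {27, 37, 43, 49, 51, 53, 54, 56, 64}
insert 40 → {27, 37, 40, 43, 49, 51, 53, 54, 56, 64}
insert 21 → {21, 27, 37, 40, 43, 49, 51, 53, 54, 56, 64}
insert 48 → {21, 27, 37, 40, 43, 48, 49, 51, 53, 54, 56, 64}
insert 33 → {21, 27, 33, 37, 40, 43, 48, 49, 51, 53, 54, 56, 64}
pop-min → 21; now {27, 33, 37, 40, 43, 48, 49, 51, 53, 54, 56, 64}
pop-min → 27; now {33, 37, 40, 43, 48, 49, 51, 53, 54, 56, 64}
pop-min → 33; now {37, 40, 43, 48, 49, 51, 53, 54, 56, 64}
insert 31 → {31, 37, 40, 43, 48, 49, 51, 53, 54, 56, 64}
pop-min → 31; now {37, 40, 43, 48, 49, 51, 53, 54, 56, 64}
pop-min → 37; now {40, 43, 48, 49, 51, 53, 54, 56, 64}
pop-min → 40; now {43, 48, 49, 51, 53, 54, 56, 64}
insert 61 → {43, 48, 49, 51, 53, 54, 56, 61, 64}
insert 29 → {29, 43, 48, 49, 51, 53, 54, 56, 61, 64}
pop-min → 29; now {43, 48, 49, 51, 53, 54, 56, 61, 64}
insert 44 → {43, 44, 48, 49, 51, 53, 54, 56, 61, 64}
insert 25 → {25, 43, 44, 48, 49, 51, 53, 54, 56, 61, 64}
insert 47 → {25, 43, 44, 47, 48, 49, 51, 53, 54, 56, 61, 64}
insert 62 → {25, 43, 44, 47, 48, 49, 51, 53, 54, 56, 61, 62, 64}
insert 63 → {25, 43, 44, 47, 48, 49, 51, 53, 54, 56, 61, 62, 63, 64}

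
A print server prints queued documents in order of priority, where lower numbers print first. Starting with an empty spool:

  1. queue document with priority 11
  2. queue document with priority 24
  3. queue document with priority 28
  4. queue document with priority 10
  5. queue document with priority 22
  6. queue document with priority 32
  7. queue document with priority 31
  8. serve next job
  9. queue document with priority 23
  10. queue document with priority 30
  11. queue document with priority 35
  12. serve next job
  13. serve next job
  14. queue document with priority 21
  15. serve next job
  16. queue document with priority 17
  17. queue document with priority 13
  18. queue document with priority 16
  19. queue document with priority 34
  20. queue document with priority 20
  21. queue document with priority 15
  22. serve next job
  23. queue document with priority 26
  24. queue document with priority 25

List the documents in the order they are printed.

insert 11 → {11}
insert 24 → {11, 24}
insert 28 → {11, 24, 28}
insert 10 → {10, 11, 24, 28}
insert 22 → {10, 11, 22, 24, 28}
insert 32 → {10, 11, 22, 24, 28, 32}
insert 31 → {10, 11, 22, 24, 28, 31, 32}
serve next job → 10; now {11, 22, 24, 28, 31, 32}
insert 23 → {11, 22, 23, 24, 28, 31, 32}
insert 30 → {11, 22, 23, 24, 28, 30, 31, 32}
insert 35 → {11, 22, 23, 24, 28, 30, 31, 32, 35}
serve next job → 11; now {22, 23, 24, 28, 30, 31, 32, 35}
serve next job → 22; now {23, 24, 28, 30, 31, 32, 35}
insert 21 → {21, 23, 24, 28, 30, 31, 32, 35}
serve next job → 21; now {23, 24, 28, 30, 31, 32, 35}
insert 17 → {17, 23, 24, 28, 30, 31, 32, 35}
insert 13 → {13, 17, 23, 24, 28, 30, 31, 32, 35}
insert 16 → {13, 16, 17, 23, 24, 28, 30, 31, 32, 35}
insert 34 → {13, 16, 17, 23, 24, 28, 30, 31, 32, 34, 35}
insert 20 → {13, 16, 17, 20, 23, 24, 28, 30, 31, 32, 34, 35}
insert 15 → {13, 15, 16, 17, 20, 23, 24, 28, 30, 31, 32, 34, 35}
serve next job → 13; now {15, 16, 17, 20, 23, 24, 28, 30, 31, 32, 34, 35}
insert 26 → {15, 16, 17, 20, 23, 24, 26, 28, 30, 31, 32, 34, 35}
insert 25 → {15, 16, 17, 20, 23, 24, 25, 26, 28, 30, 31, 32, 34, 35}

[10, 11, 22, 21, 13]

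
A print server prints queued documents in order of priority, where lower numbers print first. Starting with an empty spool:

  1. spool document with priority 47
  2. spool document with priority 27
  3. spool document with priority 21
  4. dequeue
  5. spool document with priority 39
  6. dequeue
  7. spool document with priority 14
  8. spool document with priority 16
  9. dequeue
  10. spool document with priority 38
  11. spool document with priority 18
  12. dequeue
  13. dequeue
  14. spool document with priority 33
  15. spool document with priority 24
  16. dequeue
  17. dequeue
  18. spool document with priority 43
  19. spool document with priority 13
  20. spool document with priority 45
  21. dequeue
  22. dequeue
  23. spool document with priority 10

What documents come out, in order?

insert 47 → {47}
insert 27 → {27, 47}
insert 21 → {21, 27, 47}
dequeue → 21; now {27, 47}
insert 39 → {27, 39, 47}
dequeue → 27; now {39, 47}
insert 14 → {14, 39, 47}
insert 16 → {14, 16, 39, 47}
dequeue → 14; now {16, 39, 47}
insert 38 → {16, 38, 39, 47}
insert 18 → {16, 18, 38, 39, 47}
dequeue → 16; now {18, 38, 39, 47}
dequeue → 18; now {38, 39, 47}
insert 33 → {33, 38, 39, 47}
insert 24 → {24, 33, 38, 39, 47}
dequeue → 24; now {33, 38, 39, 47}
dequeue → 33; now {38, 39, 47}
insert 43 → {38, 39, 43, 47}
insert 13 → {13, 38, 39, 43, 47}
insert 45 → {13, 38, 39, 43, 45, 47}
dequeue → 13; now {38, 39, 43, 45, 47}
dequeue → 38; now {39, 43, 45, 47}
insert 10 → {10, 39, 43, 45, 47}

21 → 27 → 14 → 16 → 18 → 24 → 33 → 13 → 38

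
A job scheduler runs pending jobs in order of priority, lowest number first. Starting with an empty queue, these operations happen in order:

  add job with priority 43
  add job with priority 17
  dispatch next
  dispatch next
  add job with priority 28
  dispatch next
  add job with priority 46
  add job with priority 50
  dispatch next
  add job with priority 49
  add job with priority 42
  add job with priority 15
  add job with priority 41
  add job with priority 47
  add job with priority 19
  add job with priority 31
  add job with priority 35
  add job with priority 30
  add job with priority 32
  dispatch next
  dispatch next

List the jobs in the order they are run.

17, 43, 28, 46, 15, 19

insert 43 → {43}
insert 17 → {17, 43}
dispatch next → 17; now {43}
dispatch next → 43; now {}
insert 28 → {28}
dispatch next → 28; now {}
insert 46 → {46}
insert 50 → {46, 50}
dispatch next → 46; now {50}
insert 49 → {49, 50}
insert 42 → {42, 49, 50}
insert 15 → {15, 42, 49, 50}
insert 41 → {15, 41, 42, 49, 50}
insert 47 → {15, 41, 42, 47, 49, 50}
insert 19 → {15, 19, 41, 42, 47, 49, 50}
insert 31 → {15, 19, 31, 41, 42, 47, 49, 50}
insert 35 → {15, 19, 31, 35, 41, 42, 47, 49, 50}
insert 30 → {15, 19, 30, 31, 35, 41, 42, 47, 49, 50}
insert 32 → {15, 19, 30, 31, 32, 35, 41, 42, 47, 49, 50}
dispatch next → 15; now {19, 30, 31, 32, 35, 41, 42, 47, 49, 50}
dispatch next → 19; now {30, 31, 32, 35, 41, 42, 47, 49, 50}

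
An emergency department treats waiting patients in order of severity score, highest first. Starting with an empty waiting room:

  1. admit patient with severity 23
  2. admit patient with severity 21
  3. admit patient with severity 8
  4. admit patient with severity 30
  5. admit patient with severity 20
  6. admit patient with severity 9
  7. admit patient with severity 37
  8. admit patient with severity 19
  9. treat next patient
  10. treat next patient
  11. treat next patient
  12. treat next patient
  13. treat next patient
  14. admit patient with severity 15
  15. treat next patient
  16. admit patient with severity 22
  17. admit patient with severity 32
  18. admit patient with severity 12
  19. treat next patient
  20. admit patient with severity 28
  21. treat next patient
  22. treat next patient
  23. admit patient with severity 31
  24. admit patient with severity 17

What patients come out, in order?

insert 23 → {23}
insert 21 → {23, 21}
insert 8 → {23, 21, 8}
insert 30 → {30, 23, 21, 8}
insert 20 → {30, 23, 21, 20, 8}
insert 9 → {30, 23, 21, 20, 9, 8}
insert 37 → {37, 30, 23, 21, 20, 9, 8}
insert 19 → {37, 30, 23, 21, 20, 19, 9, 8}
treat next patient → 37; now {30, 23, 21, 20, 19, 9, 8}
treat next patient → 30; now {23, 21, 20, 19, 9, 8}
treat next patient → 23; now {21, 20, 19, 9, 8}
treat next patient → 21; now {20, 19, 9, 8}
treat next patient → 20; now {19, 9, 8}
insert 15 → {19, 15, 9, 8}
treat next patient → 19; now {15, 9, 8}
insert 22 → {22, 15, 9, 8}
insert 32 → {32, 22, 15, 9, 8}
insert 12 → {32, 22, 15, 12, 9, 8}
treat next patient → 32; now {22, 15, 12, 9, 8}
insert 28 → {28, 22, 15, 12, 9, 8}
treat next patient → 28; now {22, 15, 12, 9, 8}
treat next patient → 22; now {15, 12, 9, 8}
insert 31 → {31, 15, 12, 9, 8}
insert 17 → {31, 17, 15, 12, 9, 8}

37, 30, 23, 21, 20, 19, 32, 28, 22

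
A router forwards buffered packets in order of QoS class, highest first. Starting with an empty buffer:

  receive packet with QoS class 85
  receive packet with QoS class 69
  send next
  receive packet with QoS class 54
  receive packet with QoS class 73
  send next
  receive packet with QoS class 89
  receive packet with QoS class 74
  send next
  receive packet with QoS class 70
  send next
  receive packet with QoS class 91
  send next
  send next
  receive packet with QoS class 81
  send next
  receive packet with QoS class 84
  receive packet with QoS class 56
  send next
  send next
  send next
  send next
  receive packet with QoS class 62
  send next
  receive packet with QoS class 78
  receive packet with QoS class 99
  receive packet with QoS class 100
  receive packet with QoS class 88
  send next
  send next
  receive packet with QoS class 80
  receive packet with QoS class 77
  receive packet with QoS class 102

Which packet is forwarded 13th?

100

insert 85 → {85}
insert 69 → {85, 69}
send next → 85; now {69}
insert 54 → {69, 54}
insert 73 → {73, 69, 54}
send next → 73; now {69, 54}
insert 89 → {89, 69, 54}
insert 74 → {89, 74, 69, 54}
send next → 89; now {74, 69, 54}
insert 70 → {74, 70, 69, 54}
send next → 74; now {70, 69, 54}
insert 91 → {91, 70, 69, 54}
send next → 91; now {70, 69, 54}
send next → 70; now {69, 54}
insert 81 → {81, 69, 54}
send next → 81; now {69, 54}
insert 84 → {84, 69, 54}
insert 56 → {84, 69, 56, 54}
send next → 84; now {69, 56, 54}
send next → 69; now {56, 54}
send next → 56; now {54}
send next → 54; now {}
insert 62 → {62}
send next → 62; now {}
insert 78 → {78}
insert 99 → {99, 78}
insert 100 → {100, 99, 78}
insert 88 → {100, 99, 88, 78}
send next → 100; now {99, 88, 78}
send next → 99; now {88, 78}
insert 80 → {88, 80, 78}
insert 77 → {88, 80, 78, 77}
insert 102 → {102, 88, 80, 78, 77}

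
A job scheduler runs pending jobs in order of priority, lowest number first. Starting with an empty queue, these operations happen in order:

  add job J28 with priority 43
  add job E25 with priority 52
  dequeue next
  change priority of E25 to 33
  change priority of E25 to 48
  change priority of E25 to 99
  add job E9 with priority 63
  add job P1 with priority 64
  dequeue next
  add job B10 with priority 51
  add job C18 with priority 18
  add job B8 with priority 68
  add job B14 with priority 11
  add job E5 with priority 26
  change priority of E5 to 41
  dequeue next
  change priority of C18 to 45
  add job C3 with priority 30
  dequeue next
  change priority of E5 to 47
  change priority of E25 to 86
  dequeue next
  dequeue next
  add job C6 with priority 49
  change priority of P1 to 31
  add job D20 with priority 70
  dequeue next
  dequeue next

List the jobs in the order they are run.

add J28 (priority 43) → {J28:43}
add E25 (priority 52) → {J28:43, E25:52}
dequeue next → J28; now {E25:52}
update E25 to priority 33 → {E25:33}
update E25 to priority 48 → {E25:48}
update E25 to priority 99 → {E25:99}
add E9 (priority 63) → {E9:63, E25:99}
add P1 (priority 64) → {E9:63, P1:64, E25:99}
dequeue next → E9; now {P1:64, E25:99}
add B10 (priority 51) → {B10:51, P1:64, E25:99}
add C18 (priority 18) → {C18:18, B10:51, P1:64, E25:99}
add B8 (priority 68) → {C18:18, B10:51, P1:64, B8:68, E25:99}
add B14 (priority 11) → {B14:11, C18:18, B10:51, P1:64, B8:68, E25:99}
add E5 (priority 26) → {B14:11, C18:18, E5:26, B10:51, P1:64, B8:68, E25:99}
update E5 to priority 41 → {B14:11, C18:18, E5:41, B10:51, P1:64, B8:68, E25:99}
dequeue next → B14; now {C18:18, E5:41, B10:51, P1:64, B8:68, E25:99}
update C18 to priority 45 → {E5:41, C18:45, B10:51, P1:64, B8:68, E25:99}
add C3 (priority 30) → {C3:30, E5:41, C18:45, B10:51, P1:64, B8:68, E25:99}
dequeue next → C3; now {E5:41, C18:45, B10:51, P1:64, B8:68, E25:99}
update E5 to priority 47 → {C18:45, E5:47, B10:51, P1:64, B8:68, E25:99}
update E25 to priority 86 → {C18:45, E5:47, B10:51, P1:64, B8:68, E25:86}
dequeue next → C18; now {E5:47, B10:51, P1:64, B8:68, E25:86}
dequeue next → E5; now {B10:51, P1:64, B8:68, E25:86}
add C6 (priority 49) → {C6:49, B10:51, P1:64, B8:68, E25:86}
update P1 to priority 31 → {P1:31, C6:49, B10:51, B8:68, E25:86}
add D20 (priority 70) → {P1:31, C6:49, B10:51, B8:68, D20:70, E25:86}
dequeue next → P1; now {C6:49, B10:51, B8:68, D20:70, E25:86}
dequeue next → C6; now {B10:51, B8:68, D20:70, E25:86}

[J28, E9, B14, C3, C18, E5, P1, C6]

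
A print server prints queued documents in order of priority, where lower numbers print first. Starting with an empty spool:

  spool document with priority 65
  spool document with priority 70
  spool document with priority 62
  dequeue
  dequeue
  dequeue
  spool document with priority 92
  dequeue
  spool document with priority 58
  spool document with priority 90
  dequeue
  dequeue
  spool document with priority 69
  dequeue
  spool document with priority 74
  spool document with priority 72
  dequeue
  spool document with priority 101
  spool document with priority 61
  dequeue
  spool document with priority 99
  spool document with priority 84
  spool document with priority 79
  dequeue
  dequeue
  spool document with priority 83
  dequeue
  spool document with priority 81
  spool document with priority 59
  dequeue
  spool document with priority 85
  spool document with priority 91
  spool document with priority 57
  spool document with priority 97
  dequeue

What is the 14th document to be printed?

insert 65 → {65}
insert 70 → {65, 70}
insert 62 → {62, 65, 70}
dequeue → 62; now {65, 70}
dequeue → 65; now {70}
dequeue → 70; now {}
insert 92 → {92}
dequeue → 92; now {}
insert 58 → {58}
insert 90 → {58, 90}
dequeue → 58; now {90}
dequeue → 90; now {}
insert 69 → {69}
dequeue → 69; now {}
insert 74 → {74}
insert 72 → {72, 74}
dequeue → 72; now {74}
insert 101 → {74, 101}
insert 61 → {61, 74, 101}
dequeue → 61; now {74, 101}
insert 99 → {74, 99, 101}
insert 84 → {74, 84, 99, 101}
insert 79 → {74, 79, 84, 99, 101}
dequeue → 74; now {79, 84, 99, 101}
dequeue → 79; now {84, 99, 101}
insert 83 → {83, 84, 99, 101}
dequeue → 83; now {84, 99, 101}
insert 81 → {81, 84, 99, 101}
insert 59 → {59, 81, 84, 99, 101}
dequeue → 59; now {81, 84, 99, 101}
insert 85 → {81, 84, 85, 99, 101}
insert 91 → {81, 84, 85, 91, 99, 101}
insert 57 → {57, 81, 84, 85, 91, 99, 101}
insert 97 → {57, 81, 84, 85, 91, 97, 99, 101}
dequeue → 57; now {81, 84, 85, 91, 97, 99, 101}

57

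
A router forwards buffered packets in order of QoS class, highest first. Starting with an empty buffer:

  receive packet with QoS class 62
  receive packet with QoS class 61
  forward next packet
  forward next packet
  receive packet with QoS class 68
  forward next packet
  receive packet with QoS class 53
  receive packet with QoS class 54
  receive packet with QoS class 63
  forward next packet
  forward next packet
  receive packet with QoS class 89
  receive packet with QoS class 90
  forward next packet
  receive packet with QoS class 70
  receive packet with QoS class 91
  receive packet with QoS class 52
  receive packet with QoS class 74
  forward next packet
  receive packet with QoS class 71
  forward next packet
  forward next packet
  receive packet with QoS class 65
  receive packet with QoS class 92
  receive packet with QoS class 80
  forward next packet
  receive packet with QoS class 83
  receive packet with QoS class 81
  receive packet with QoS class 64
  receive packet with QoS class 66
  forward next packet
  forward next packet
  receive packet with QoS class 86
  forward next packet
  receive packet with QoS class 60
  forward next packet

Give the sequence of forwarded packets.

62, 61, 68, 63, 54, 90, 91, 89, 74, 92, 83, 81, 86, 80

insert 62 → {62}
insert 61 → {62, 61}
forward next packet → 62; now {61}
forward next packet → 61; now {}
insert 68 → {68}
forward next packet → 68; now {}
insert 53 → {53}
insert 54 → {54, 53}
insert 63 → {63, 54, 53}
forward next packet → 63; now {54, 53}
forward next packet → 54; now {53}
insert 89 → {89, 53}
insert 90 → {90, 89, 53}
forward next packet → 90; now {89, 53}
insert 70 → {89, 70, 53}
insert 91 → {91, 89, 70, 53}
insert 52 → {91, 89, 70, 53, 52}
insert 74 → {91, 89, 74, 70, 53, 52}
forward next packet → 91; now {89, 74, 70, 53, 52}
insert 71 → {89, 74, 71, 70, 53, 52}
forward next packet → 89; now {74, 71, 70, 53, 52}
forward next packet → 74; now {71, 70, 53, 52}
insert 65 → {71, 70, 65, 53, 52}
insert 92 → {92, 71, 70, 65, 53, 52}
insert 80 → {92, 80, 71, 70, 65, 53, 52}
forward next packet → 92; now {80, 71, 70, 65, 53, 52}
insert 83 → {83, 80, 71, 70, 65, 53, 52}
insert 81 → {83, 81, 80, 71, 70, 65, 53, 52}
insert 64 → {83, 81, 80, 71, 70, 65, 64, 53, 52}
insert 66 → {83, 81, 80, 71, 70, 66, 65, 64, 53, 52}
forward next packet → 83; now {81, 80, 71, 70, 66, 65, 64, 53, 52}
forward next packet → 81; now {80, 71, 70, 66, 65, 64, 53, 52}
insert 86 → {86, 80, 71, 70, 66, 65, 64, 53, 52}
forward next packet → 86; now {80, 71, 70, 66, 65, 64, 53, 52}
insert 60 → {80, 71, 70, 66, 65, 64, 60, 53, 52}
forward next packet → 80; now {71, 70, 66, 65, 64, 60, 53, 52}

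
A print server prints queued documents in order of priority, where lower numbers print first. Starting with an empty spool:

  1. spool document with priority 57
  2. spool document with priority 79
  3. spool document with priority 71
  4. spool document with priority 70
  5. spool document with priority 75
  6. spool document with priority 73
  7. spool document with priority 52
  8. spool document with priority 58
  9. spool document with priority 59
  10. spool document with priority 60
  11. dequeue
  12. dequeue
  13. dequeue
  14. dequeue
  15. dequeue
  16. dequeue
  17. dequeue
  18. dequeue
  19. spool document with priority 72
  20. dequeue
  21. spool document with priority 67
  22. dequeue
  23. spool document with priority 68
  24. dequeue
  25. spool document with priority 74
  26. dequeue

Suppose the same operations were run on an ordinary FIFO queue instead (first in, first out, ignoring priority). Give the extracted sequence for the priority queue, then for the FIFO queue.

insert 57 → {57}
insert 79 → {57, 79}
insert 71 → {57, 71, 79}
insert 70 → {57, 70, 71, 79}
insert 75 → {57, 70, 71, 75, 79}
insert 73 → {57, 70, 71, 73, 75, 79}
insert 52 → {52, 57, 70, 71, 73, 75, 79}
insert 58 → {52, 57, 58, 70, 71, 73, 75, 79}
insert 59 → {52, 57, 58, 59, 70, 71, 73, 75, 79}
insert 60 → {52, 57, 58, 59, 60, 70, 71, 73, 75, 79}
dequeue → 52; now {57, 58, 59, 60, 70, 71, 73, 75, 79}
dequeue → 57; now {58, 59, 60, 70, 71, 73, 75, 79}
dequeue → 58; now {59, 60, 70, 71, 73, 75, 79}
dequeue → 59; now {60, 70, 71, 73, 75, 79}
dequeue → 60; now {70, 71, 73, 75, 79}
dequeue → 70; now {71, 73, 75, 79}
dequeue → 71; now {73, 75, 79}
dequeue → 73; now {75, 79}
insert 72 → {72, 75, 79}
dequeue → 72; now {75, 79}
insert 67 → {67, 75, 79}
dequeue → 67; now {75, 79}
insert 68 → {68, 75, 79}
dequeue → 68; now {75, 79}
insert 74 → {74, 75, 79}
dequeue → 74; now {75, 79}

priority queue: [52, 57, 58, 59, 60, 70, 71, 73, 72, 67, 68, 74]; FIFO queue: 57 → 79 → 71 → 70 → 75 → 73 → 52 → 58 → 59 → 60 → 72 → 67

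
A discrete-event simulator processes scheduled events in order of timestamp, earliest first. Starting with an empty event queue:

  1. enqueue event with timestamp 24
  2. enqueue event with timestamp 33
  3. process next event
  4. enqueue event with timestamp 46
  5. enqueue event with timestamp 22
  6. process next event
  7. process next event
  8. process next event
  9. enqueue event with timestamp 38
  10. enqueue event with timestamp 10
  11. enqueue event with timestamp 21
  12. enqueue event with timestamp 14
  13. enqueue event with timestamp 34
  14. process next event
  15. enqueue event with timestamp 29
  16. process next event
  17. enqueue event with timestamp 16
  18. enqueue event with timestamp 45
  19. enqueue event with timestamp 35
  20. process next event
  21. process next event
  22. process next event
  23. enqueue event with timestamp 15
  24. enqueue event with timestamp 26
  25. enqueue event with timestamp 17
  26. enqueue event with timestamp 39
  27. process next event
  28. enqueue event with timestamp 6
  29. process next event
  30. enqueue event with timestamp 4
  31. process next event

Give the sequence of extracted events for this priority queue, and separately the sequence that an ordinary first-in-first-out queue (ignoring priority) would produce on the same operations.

priority queue: [24, 22, 33, 46, 10, 14, 16, 21, 29, 15, 6, 4]; FIFO queue: 24 → 33 → 46 → 22 → 38 → 10 → 21 → 14 → 34 → 29 → 16 → 45

insert 24 → {24}
insert 33 → {24, 33}
process next event → 24; now {33}
insert 46 → {33, 46}
insert 22 → {22, 33, 46}
process next event → 22; now {33, 46}
process next event → 33; now {46}
process next event → 46; now {}
insert 38 → {38}
insert 10 → {10, 38}
insert 21 → {10, 21, 38}
insert 14 → {10, 14, 21, 38}
insert 34 → {10, 14, 21, 34, 38}
process next event → 10; now {14, 21, 34, 38}
insert 29 → {14, 21, 29, 34, 38}
process next event → 14; now {21, 29, 34, 38}
insert 16 → {16, 21, 29, 34, 38}
insert 45 → {16, 21, 29, 34, 38, 45}
insert 35 → {16, 21, 29, 34, 35, 38, 45}
process next event → 16; now {21, 29, 34, 35, 38, 45}
process next event → 21; now {29, 34, 35, 38, 45}
process next event → 29; now {34, 35, 38, 45}
insert 15 → {15, 34, 35, 38, 45}
insert 26 → {15, 26, 34, 35, 38, 45}
insert 17 → {15, 17, 26, 34, 35, 38, 45}
insert 39 → {15, 17, 26, 34, 35, 38, 39, 45}
process next event → 15; now {17, 26, 34, 35, 38, 39, 45}
insert 6 → {6, 17, 26, 34, 35, 38, 39, 45}
process next event → 6; now {17, 26, 34, 35, 38, 39, 45}
insert 4 → {4, 17, 26, 34, 35, 38, 39, 45}
process next event → 4; now {17, 26, 34, 35, 38, 39, 45}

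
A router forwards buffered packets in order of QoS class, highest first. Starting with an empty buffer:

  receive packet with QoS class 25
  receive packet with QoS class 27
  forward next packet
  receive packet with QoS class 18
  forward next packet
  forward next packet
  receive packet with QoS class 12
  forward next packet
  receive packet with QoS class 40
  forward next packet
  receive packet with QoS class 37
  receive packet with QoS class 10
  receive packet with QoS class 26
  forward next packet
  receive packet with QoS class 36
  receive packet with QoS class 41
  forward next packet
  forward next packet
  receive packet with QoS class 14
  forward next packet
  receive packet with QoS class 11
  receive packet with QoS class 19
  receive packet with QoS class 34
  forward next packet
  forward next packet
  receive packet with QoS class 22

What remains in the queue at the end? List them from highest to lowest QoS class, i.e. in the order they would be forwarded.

22, 14, 11, 10

insert 25 → {25}
insert 27 → {27, 25}
forward next packet → 27; now {25}
insert 18 → {25, 18}
forward next packet → 25; now {18}
forward next packet → 18; now {}
insert 12 → {12}
forward next packet → 12; now {}
insert 40 → {40}
forward next packet → 40; now {}
insert 37 → {37}
insert 10 → {37, 10}
insert 26 → {37, 26, 10}
forward next packet → 37; now {26, 10}
insert 36 → {36, 26, 10}
insert 41 → {41, 36, 26, 10}
forward next packet → 41; now {36, 26, 10}
forward next packet → 36; now {26, 10}
insert 14 → {26, 14, 10}
forward next packet → 26; now {14, 10}
insert 11 → {14, 11, 10}
insert 19 → {19, 14, 11, 10}
insert 34 → {34, 19, 14, 11, 10}
forward next packet → 34; now {19, 14, 11, 10}
forward next packet → 19; now {14, 11, 10}
insert 22 → {22, 14, 11, 10}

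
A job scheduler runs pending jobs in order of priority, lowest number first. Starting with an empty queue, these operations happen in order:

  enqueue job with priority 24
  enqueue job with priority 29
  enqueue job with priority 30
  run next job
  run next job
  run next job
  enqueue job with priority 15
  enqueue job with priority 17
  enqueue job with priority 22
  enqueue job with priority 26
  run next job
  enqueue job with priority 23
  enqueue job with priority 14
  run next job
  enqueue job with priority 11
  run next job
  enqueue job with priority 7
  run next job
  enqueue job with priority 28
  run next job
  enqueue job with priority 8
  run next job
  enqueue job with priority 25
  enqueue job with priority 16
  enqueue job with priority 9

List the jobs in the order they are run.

24 → 29 → 30 → 15 → 14 → 11 → 7 → 17 → 8

insert 24 → {24}
insert 29 → {24, 29}
insert 30 → {24, 29, 30}
run next job → 24; now {29, 30}
run next job → 29; now {30}
run next job → 30; now {}
insert 15 → {15}
insert 17 → {15, 17}
insert 22 → {15, 17, 22}
insert 26 → {15, 17, 22, 26}
run next job → 15; now {17, 22, 26}
insert 23 → {17, 22, 23, 26}
insert 14 → {14, 17, 22, 23, 26}
run next job → 14; now {17, 22, 23, 26}
insert 11 → {11, 17, 22, 23, 26}
run next job → 11; now {17, 22, 23, 26}
insert 7 → {7, 17, 22, 23, 26}
run next job → 7; now {17, 22, 23, 26}
insert 28 → {17, 22, 23, 26, 28}
run next job → 17; now {22, 23, 26, 28}
insert 8 → {8, 22, 23, 26, 28}
run next job → 8; now {22, 23, 26, 28}
insert 25 → {22, 23, 25, 26, 28}
insert 16 → {16, 22, 23, 25, 26, 28}
insert 9 → {9, 16, 22, 23, 25, 26, 28}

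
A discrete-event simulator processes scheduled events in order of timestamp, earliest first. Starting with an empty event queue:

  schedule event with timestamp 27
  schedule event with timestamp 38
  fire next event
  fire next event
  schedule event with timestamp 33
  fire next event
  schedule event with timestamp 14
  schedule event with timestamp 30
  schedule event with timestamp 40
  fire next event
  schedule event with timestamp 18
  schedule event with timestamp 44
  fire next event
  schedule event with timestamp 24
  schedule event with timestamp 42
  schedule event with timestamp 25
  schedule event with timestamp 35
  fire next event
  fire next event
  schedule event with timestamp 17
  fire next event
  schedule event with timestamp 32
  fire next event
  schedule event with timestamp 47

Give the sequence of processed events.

[27, 38, 33, 14, 18, 24, 25, 17, 30]

insert 27 → {27}
insert 38 → {27, 38}
fire next event → 27; now {38}
fire next event → 38; now {}
insert 33 → {33}
fire next event → 33; now {}
insert 14 → {14}
insert 30 → {14, 30}
insert 40 → {14, 30, 40}
fire next event → 14; now {30, 40}
insert 18 → {18, 30, 40}
insert 44 → {18, 30, 40, 44}
fire next event → 18; now {30, 40, 44}
insert 24 → {24, 30, 40, 44}
insert 42 → {24, 30, 40, 42, 44}
insert 25 → {24, 25, 30, 40, 42, 44}
insert 35 → {24, 25, 30, 35, 40, 42, 44}
fire next event → 24; now {25, 30, 35, 40, 42, 44}
fire next event → 25; now {30, 35, 40, 42, 44}
insert 17 → {17, 30, 35, 40, 42, 44}
fire next event → 17; now {30, 35, 40, 42, 44}
insert 32 → {30, 32, 35, 40, 42, 44}
fire next event → 30; now {32, 35, 40, 42, 44}
insert 47 → {32, 35, 40, 42, 44, 47}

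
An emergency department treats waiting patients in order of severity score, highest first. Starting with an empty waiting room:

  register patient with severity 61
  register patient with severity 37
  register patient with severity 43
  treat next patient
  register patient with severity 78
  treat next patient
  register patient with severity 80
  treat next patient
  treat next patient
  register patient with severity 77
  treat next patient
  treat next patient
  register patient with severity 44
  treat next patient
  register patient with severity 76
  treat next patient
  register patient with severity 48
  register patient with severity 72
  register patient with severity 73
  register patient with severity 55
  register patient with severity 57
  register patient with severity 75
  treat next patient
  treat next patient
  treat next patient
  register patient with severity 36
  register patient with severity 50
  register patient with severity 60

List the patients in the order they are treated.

insert 61 → {61}
insert 37 → {61, 37}
insert 43 → {61, 43, 37}
treat next patient → 61; now {43, 37}
insert 78 → {78, 43, 37}
treat next patient → 78; now {43, 37}
insert 80 → {80, 43, 37}
treat next patient → 80; now {43, 37}
treat next patient → 43; now {37}
insert 77 → {77, 37}
treat next patient → 77; now {37}
treat next patient → 37; now {}
insert 44 → {44}
treat next patient → 44; now {}
insert 76 → {76}
treat next patient → 76; now {}
insert 48 → {48}
insert 72 → {72, 48}
insert 73 → {73, 72, 48}
insert 55 → {73, 72, 55, 48}
insert 57 → {73, 72, 57, 55, 48}
insert 75 → {75, 73, 72, 57, 55, 48}
treat next patient → 75; now {73, 72, 57, 55, 48}
treat next patient → 73; now {72, 57, 55, 48}
treat next patient → 72; now {57, 55, 48}
insert 36 → {57, 55, 48, 36}
insert 50 → {57, 55, 50, 48, 36}
insert 60 → {60, 57, 55, 50, 48, 36}

[61, 78, 80, 43, 77, 37, 44, 76, 75, 73, 72]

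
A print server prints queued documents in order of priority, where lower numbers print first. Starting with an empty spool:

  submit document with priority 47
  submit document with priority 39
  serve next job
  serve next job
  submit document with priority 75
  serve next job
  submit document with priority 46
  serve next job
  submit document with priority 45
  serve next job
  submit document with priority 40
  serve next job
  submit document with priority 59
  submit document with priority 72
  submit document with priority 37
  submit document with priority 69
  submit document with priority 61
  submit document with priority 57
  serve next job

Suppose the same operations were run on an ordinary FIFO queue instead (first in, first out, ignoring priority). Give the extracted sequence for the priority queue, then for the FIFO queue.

insert 47 → {47}
insert 39 → {39, 47}
serve next job → 39; now {47}
serve next job → 47; now {}
insert 75 → {75}
serve next job → 75; now {}
insert 46 → {46}
serve next job → 46; now {}
insert 45 → {45}
serve next job → 45; now {}
insert 40 → {40}
serve next job → 40; now {}
insert 59 → {59}
insert 72 → {59, 72}
insert 37 → {37, 59, 72}
insert 69 → {37, 59, 69, 72}
insert 61 → {37, 59, 61, 69, 72}
insert 57 → {37, 57, 59, 61, 69, 72}
serve next job → 37; now {57, 59, 61, 69, 72}

priority queue: [39, 47, 75, 46, 45, 40, 37]; FIFO queue: 47, 39, 75, 46, 45, 40, 59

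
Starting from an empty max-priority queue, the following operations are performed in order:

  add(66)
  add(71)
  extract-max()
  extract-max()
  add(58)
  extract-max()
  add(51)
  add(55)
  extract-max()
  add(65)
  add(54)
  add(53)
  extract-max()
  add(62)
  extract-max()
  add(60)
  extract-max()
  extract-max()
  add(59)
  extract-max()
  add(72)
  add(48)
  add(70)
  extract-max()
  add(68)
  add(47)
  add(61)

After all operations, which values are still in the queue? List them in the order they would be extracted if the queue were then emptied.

[70, 68, 61, 53, 51, 48, 47]

insert 66 → {66}
insert 71 → {71, 66}
extract-max → 71; now {66}
extract-max → 66; now {}
insert 58 → {58}
extract-max → 58; now {}
insert 51 → {51}
insert 55 → {55, 51}
extract-max → 55; now {51}
insert 65 → {65, 51}
insert 54 → {65, 54, 51}
insert 53 → {65, 54, 53, 51}
extract-max → 65; now {54, 53, 51}
insert 62 → {62, 54, 53, 51}
extract-max → 62; now {54, 53, 51}
insert 60 → {60, 54, 53, 51}
extract-max → 60; now {54, 53, 51}
extract-max → 54; now {53, 51}
insert 59 → {59, 53, 51}
extract-max → 59; now {53, 51}
insert 72 → {72, 53, 51}
insert 48 → {72, 53, 51, 48}
insert 70 → {72, 70, 53, 51, 48}
extract-max → 72; now {70, 53, 51, 48}
insert 68 → {70, 68, 53, 51, 48}
insert 47 → {70, 68, 53, 51, 48, 47}
insert 61 → {70, 68, 61, 53, 51, 48, 47}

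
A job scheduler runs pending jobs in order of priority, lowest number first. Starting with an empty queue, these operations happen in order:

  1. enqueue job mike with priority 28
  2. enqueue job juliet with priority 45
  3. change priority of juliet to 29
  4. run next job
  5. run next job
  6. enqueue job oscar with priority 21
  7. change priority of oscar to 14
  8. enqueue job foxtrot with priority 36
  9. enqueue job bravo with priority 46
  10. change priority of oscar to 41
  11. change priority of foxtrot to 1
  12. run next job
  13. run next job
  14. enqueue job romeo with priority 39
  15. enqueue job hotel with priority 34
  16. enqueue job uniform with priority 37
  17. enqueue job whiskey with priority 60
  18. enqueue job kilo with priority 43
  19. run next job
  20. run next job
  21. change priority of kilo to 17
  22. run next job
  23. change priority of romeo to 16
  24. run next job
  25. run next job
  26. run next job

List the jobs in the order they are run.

mike, juliet, foxtrot, oscar, hotel, uniform, kilo, romeo, bravo, whiskey

add mike (priority 28) → {mike:28}
add juliet (priority 45) → {mike:28, juliet:45}
update juliet to priority 29 → {mike:28, juliet:29}
run next job → mike; now {juliet:29}
run next job → juliet; now {}
add oscar (priority 21) → {oscar:21}
update oscar to priority 14 → {oscar:14}
add foxtrot (priority 36) → {oscar:14, foxtrot:36}
add bravo (priority 46) → {oscar:14, foxtrot:36, bravo:46}
update oscar to priority 41 → {foxtrot:36, oscar:41, bravo:46}
update foxtrot to priority 1 → {foxtrot:1, oscar:41, bravo:46}
run next job → foxtrot; now {oscar:41, bravo:46}
run next job → oscar; now {bravo:46}
add romeo (priority 39) → {romeo:39, bravo:46}
add hotel (priority 34) → {hotel:34, romeo:39, bravo:46}
add uniform (priority 37) → {hotel:34, uniform:37, romeo:39, bravo:46}
add whiskey (priority 60) → {hotel:34, uniform:37, romeo:39, bravo:46, whiskey:60}
add kilo (priority 43) → {hotel:34, uniform:37, romeo:39, kilo:43, bravo:46, whiskey:60}
run next job → hotel; now {uniform:37, romeo:39, kilo:43, bravo:46, whiskey:60}
run next job → uniform; now {romeo:39, kilo:43, bravo:46, whiskey:60}
update kilo to priority 17 → {kilo:17, romeo:39, bravo:46, whiskey:60}
run next job → kilo; now {romeo:39, bravo:46, whiskey:60}
update romeo to priority 16 → {romeo:16, bravo:46, whiskey:60}
run next job → romeo; now {bravo:46, whiskey:60}
run next job → bravo; now {whiskey:60}
run next job → whiskey; now {}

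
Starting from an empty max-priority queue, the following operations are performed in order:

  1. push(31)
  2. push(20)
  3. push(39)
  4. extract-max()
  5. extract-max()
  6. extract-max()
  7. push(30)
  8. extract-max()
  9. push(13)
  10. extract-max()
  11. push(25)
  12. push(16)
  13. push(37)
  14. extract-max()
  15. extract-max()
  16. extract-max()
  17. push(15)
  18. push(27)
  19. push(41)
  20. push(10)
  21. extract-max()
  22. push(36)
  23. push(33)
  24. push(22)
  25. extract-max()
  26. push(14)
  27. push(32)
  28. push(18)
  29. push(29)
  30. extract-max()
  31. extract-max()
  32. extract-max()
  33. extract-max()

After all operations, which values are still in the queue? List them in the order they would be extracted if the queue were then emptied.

[22, 18, 15, 14, 10]

insert 31 → {31}
insert 20 → {31, 20}
insert 39 → {39, 31, 20}
extract-max → 39; now {31, 20}
extract-max → 31; now {20}
extract-max → 20; now {}
insert 30 → {30}
extract-max → 30; now {}
insert 13 → {13}
extract-max → 13; now {}
insert 25 → {25}
insert 16 → {25, 16}
insert 37 → {37, 25, 16}
extract-max → 37; now {25, 16}
extract-max → 25; now {16}
extract-max → 16; now {}
insert 15 → {15}
insert 27 → {27, 15}
insert 41 → {41, 27, 15}
insert 10 → {41, 27, 15, 10}
extract-max → 41; now {27, 15, 10}
insert 36 → {36, 27, 15, 10}
insert 33 → {36, 33, 27, 15, 10}
insert 22 → {36, 33, 27, 22, 15, 10}
extract-max → 36; now {33, 27, 22, 15, 10}
insert 14 → {33, 27, 22, 15, 14, 10}
insert 32 → {33, 32, 27, 22, 15, 14, 10}
insert 18 → {33, 32, 27, 22, 18, 15, 14, 10}
insert 29 → {33, 32, 29, 27, 22, 18, 15, 14, 10}
extract-max → 33; now {32, 29, 27, 22, 18, 15, 14, 10}
extract-max → 32; now {29, 27, 22, 18, 15, 14, 10}
extract-max → 29; now {27, 22, 18, 15, 14, 10}
extract-max → 27; now {22, 18, 15, 14, 10}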